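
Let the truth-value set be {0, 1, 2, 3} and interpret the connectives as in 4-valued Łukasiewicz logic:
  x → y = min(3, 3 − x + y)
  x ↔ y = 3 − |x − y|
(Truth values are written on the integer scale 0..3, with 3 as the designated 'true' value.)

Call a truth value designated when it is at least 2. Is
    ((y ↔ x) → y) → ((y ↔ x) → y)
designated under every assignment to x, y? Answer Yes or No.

Yes

x = 0, y = 0 ↦ 3
x = 0, y = 1 ↦ 3
x = 0, y = 2 ↦ 3
x = 0, y = 3 ↦ 3
x = 1, y = 0 ↦ 3
x = 1, y = 1 ↦ 3
x = 1, y = 2 ↦ 3
x = 1, y = 3 ↦ 3
x = 2, y = 0 ↦ 3
x = 2, y = 1 ↦ 3
x = 2, y = 2 ↦ 3
x = 2, y = 3 ↦ 3
x = 3, y = 0 ↦ 3
x = 3, y = 1 ↦ 3
x = 3, y = 2 ↦ 3
x = 3, y = 3 ↦ 3
Every assignment gives a value ≥ 2.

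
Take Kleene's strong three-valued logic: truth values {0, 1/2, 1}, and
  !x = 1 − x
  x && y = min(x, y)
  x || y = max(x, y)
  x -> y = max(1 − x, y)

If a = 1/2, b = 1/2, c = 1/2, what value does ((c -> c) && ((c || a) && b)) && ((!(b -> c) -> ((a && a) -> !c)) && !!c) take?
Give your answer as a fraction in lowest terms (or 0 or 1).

c -> c = 1/2 -> 1/2 = 1/2
c || a = 1/2 || 1/2 = 1/2
(c || a) && b = 1/2 && 1/2 = 1/2
(c -> c) && ((c || a) && b) = 1/2 && 1/2 = 1/2
b -> c = 1/2 -> 1/2 = 1/2
!(b -> c) = !1/2 = 1/2
a && a = 1/2 && 1/2 = 1/2
!c = !1/2 = 1/2
(a && a) -> !c = 1/2 -> 1/2 = 1/2
!(b -> c) -> ((a && a) -> !c) = 1/2 -> 1/2 = 1/2
!c = !1/2 = 1/2
!!c = !1/2 = 1/2
(!(b -> c) -> ((a && a) -> !c)) && !!c = 1/2 && 1/2 = 1/2
((c -> c) && ((c || a) && b)) && ((!(b -> c) -> ((a && a) -> !c)) && !!c) = 1/2 && 1/2 = 1/2

1/2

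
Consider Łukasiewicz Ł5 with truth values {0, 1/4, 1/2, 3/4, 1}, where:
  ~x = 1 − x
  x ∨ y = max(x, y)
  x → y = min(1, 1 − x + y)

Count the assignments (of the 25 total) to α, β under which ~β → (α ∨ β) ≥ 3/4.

value 1: 18 assignments (counts)
value 3/4: 2 assignments (counts)
value 1/2: 3 assignments
value 1/4: 1 assignment
value 0: 1 assignment
So 20 of the 25 assignments meet the threshold.

20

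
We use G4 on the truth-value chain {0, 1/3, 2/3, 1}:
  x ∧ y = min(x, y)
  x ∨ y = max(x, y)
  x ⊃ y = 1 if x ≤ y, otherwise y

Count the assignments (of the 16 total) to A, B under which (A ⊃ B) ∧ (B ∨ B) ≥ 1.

4

A = 0, B = 0 ↦ 0  <
A = 0, B = 1/3 ↦ 1/3  <
A = 0, B = 2/3 ↦ 2/3  <
A = 0, B = 1 ↦ 1  ≥
A = 1/3, B = 0 ↦ 0  <
A = 1/3, B = 1/3 ↦ 1/3  <
A = 1/3, B = 2/3 ↦ 2/3  <
A = 1/3, B = 1 ↦ 1  ≥
A = 2/3, B = 0 ↦ 0  <
A = 2/3, B = 1/3 ↦ 1/3  <
A = 2/3, B = 2/3 ↦ 2/3  <
A = 2/3, B = 1 ↦ 1  ≥
A = 1, B = 0 ↦ 0  <
A = 1, B = 1/3 ↦ 1/3  <
A = 1, B = 2/3 ↦ 2/3  <
A = 1, B = 1 ↦ 1  ≥
So 4 of the 16 assignments meet the threshold.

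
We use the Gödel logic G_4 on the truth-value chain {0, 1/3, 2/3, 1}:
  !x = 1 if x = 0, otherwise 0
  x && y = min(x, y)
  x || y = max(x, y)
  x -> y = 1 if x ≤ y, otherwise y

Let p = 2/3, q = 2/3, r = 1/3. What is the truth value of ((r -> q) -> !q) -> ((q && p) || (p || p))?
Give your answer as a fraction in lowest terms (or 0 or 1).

r -> q = 1/3 -> 2/3 = 1
!q = !2/3 = 0
(r -> q) -> !q = 1 -> 0 = 0
q && p = 2/3 && 2/3 = 2/3
p || p = 2/3 || 2/3 = 2/3
(q && p) || (p || p) = 2/3 || 2/3 = 2/3
((r -> q) -> !q) -> ((q && p) || (p || p)) = 0 -> 2/3 = 1

1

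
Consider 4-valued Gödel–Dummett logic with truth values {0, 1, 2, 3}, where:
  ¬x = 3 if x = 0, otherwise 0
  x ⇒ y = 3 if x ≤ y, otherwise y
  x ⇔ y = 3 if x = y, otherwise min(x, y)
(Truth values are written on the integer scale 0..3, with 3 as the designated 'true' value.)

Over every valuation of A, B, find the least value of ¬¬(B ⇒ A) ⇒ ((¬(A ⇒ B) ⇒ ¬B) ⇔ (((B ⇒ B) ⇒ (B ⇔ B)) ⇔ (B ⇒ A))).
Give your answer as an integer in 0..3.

1

Take A = 1, B = 2:
B ⇒ A = 2 ⇒ 1 = 1
¬(B ⇒ A) = ¬1 = 0
¬¬(B ⇒ A) = ¬0 = 3
A ⇒ B = 1 ⇒ 2 = 3
¬(A ⇒ B) = ¬3 = 0
¬B = ¬2 = 0
¬(A ⇒ B) ⇒ ¬B = 0 ⇒ 0 = 3
B ⇒ B = 2 ⇒ 2 = 3
B ⇔ B = 2 ⇔ 2 = 3
(B ⇒ B) ⇒ (B ⇔ B) = 3 ⇒ 3 = 3
B ⇒ A = 2 ⇒ 1 = 1
((B ⇒ B) ⇒ (B ⇔ B)) ⇔ (B ⇒ A) = 3 ⇔ 1 = 1
(¬(A ⇒ B) ⇒ ¬B) ⇔ (((B ⇒ B) ⇒ (B ⇔ B)) ⇔ (B ⇒ A)) = 3 ⇔ 1 = 1
¬¬(B ⇒ A) ⇒ ((¬(A ⇒ B) ⇒ ¬B) ⇔ (((B ⇒ B) ⇒ (B ⇔ B)) ⇔ (B ⇒ A))) = 3 ⇒ 1 = 1
No assignment yields a value below 1, so this is the minimum.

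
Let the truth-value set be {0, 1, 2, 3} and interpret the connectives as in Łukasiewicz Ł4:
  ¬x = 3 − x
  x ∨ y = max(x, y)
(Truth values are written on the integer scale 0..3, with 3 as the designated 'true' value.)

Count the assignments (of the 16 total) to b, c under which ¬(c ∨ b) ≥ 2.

b = 0, c = 0 ↦ 3  ≥
b = 0, c = 1 ↦ 2  ≥
b = 0, c = 2 ↦ 1  <
b = 0, c = 3 ↦ 0  <
b = 1, c = 0 ↦ 2  ≥
b = 1, c = 1 ↦ 2  ≥
b = 1, c = 2 ↦ 1  <
b = 1, c = 3 ↦ 0  <
b = 2, c = 0 ↦ 1  <
b = 2, c = 1 ↦ 1  <
b = 2, c = 2 ↦ 1  <
b = 2, c = 3 ↦ 0  <
b = 3, c = 0 ↦ 0  <
b = 3, c = 1 ↦ 0  <
b = 3, c = 2 ↦ 0  <
b = 3, c = 3 ↦ 0  <
So 4 of the 16 assignments meet the threshold.

4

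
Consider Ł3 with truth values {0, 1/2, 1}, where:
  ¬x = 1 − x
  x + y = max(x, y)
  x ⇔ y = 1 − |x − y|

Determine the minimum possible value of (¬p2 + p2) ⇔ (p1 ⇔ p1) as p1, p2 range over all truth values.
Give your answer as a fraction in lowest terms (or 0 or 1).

1/2

Take p1 = 0, p2 = 1/2:
¬p2 = ¬1/2 = 1/2
¬p2 + p2 = 1/2 + 1/2 = 1/2
p1 ⇔ p1 = 0 ⇔ 0 = 1
(¬p2 + p2) ⇔ (p1 ⇔ p1) = 1/2 ⇔ 1 = 1/2
No assignment yields a value below 1/2, so this is the minimum.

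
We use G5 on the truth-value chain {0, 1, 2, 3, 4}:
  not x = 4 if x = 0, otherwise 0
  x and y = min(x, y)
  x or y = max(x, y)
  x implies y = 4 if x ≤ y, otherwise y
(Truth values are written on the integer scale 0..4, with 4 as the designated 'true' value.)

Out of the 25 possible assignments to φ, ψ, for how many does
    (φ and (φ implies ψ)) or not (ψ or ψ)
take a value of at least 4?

6

value 4: 6 assignments (counts)
value 3: 3 assignments
value 2: 5 assignments
value 1: 7 assignments
value 0: 4 assignments
So 6 of the 25 assignments meet the threshold.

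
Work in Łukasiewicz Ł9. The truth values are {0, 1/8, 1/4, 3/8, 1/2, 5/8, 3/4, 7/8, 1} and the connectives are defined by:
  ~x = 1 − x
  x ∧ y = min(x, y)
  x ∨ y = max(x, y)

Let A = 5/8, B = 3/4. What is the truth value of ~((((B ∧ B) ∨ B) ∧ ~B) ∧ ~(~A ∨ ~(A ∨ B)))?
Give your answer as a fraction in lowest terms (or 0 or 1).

B ∧ B = 3/4 ∧ 3/4 = 3/4
(B ∧ B) ∨ B = 3/4 ∨ 3/4 = 3/4
~B = ~3/4 = 1/4
((B ∧ B) ∨ B) ∧ ~B = 3/4 ∧ 1/4 = 1/4
~A = ~5/8 = 3/8
A ∨ B = 5/8 ∨ 3/4 = 3/4
~(A ∨ B) = ~3/4 = 1/4
~A ∨ ~(A ∨ B) = 3/8 ∨ 1/4 = 3/8
~(~A ∨ ~(A ∨ B)) = ~3/8 = 5/8
(((B ∧ B) ∨ B) ∧ ~B) ∧ ~(~A ∨ ~(A ∨ B)) = 1/4 ∧ 5/8 = 1/4
~((((B ∧ B) ∨ B) ∧ ~B) ∧ ~(~A ∨ ~(A ∨ B))) = ~1/4 = 3/4

3/4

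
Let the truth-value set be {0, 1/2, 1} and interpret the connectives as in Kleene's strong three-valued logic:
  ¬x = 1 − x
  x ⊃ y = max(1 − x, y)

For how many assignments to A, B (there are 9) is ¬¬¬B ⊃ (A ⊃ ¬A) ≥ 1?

A = 0, B = 0 ↦ 1  ≥
A = 0, B = 1/2 ↦ 1  ≥
A = 0, B = 1 ↦ 1  ≥
A = 1/2, B = 0 ↦ 1/2  <
A = 1/2, B = 1/2 ↦ 1/2  <
A = 1/2, B = 1 ↦ 1  ≥
A = 1, B = 0 ↦ 0  <
A = 1, B = 1/2 ↦ 1/2  <
A = 1, B = 1 ↦ 1  ≥
So 5 of the 9 assignments meet the threshold.

5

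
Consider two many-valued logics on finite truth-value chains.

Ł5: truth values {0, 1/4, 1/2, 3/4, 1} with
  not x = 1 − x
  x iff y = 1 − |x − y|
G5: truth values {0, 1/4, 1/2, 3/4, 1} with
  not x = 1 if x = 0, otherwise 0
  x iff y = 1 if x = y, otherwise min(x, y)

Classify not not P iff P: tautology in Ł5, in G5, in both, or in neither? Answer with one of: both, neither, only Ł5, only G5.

only Ł5

In Ł5: every assignment gives 1 — tautology.
In G5: at P = 1/4 the value is 1/4 — not a tautology.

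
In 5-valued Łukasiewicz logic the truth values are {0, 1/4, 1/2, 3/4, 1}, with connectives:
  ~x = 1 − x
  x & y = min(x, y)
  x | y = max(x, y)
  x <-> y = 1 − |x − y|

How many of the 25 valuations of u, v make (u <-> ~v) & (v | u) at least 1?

value 1: 2 assignments (counts)
value 3/4: 8 assignments
value 1/2: 8 assignments
value 1/4: 5 assignments
value 0: 2 assignments
So 2 of the 25 assignments meet the threshold.

2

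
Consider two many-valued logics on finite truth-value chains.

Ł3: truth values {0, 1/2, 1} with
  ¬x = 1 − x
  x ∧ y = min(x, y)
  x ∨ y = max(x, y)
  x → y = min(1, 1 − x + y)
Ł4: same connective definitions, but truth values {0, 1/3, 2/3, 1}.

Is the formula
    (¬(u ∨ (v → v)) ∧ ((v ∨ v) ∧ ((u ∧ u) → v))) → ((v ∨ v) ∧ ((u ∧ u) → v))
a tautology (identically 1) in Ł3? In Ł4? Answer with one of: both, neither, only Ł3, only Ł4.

both

In Ł3: every assignment gives 1 — tautology.
In Ł4: every assignment gives 1 — tautology.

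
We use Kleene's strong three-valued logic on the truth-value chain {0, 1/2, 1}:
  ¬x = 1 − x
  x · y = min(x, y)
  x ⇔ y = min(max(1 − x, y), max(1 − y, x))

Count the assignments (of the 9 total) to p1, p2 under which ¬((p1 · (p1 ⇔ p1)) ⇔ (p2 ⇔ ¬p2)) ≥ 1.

p1 = 0, p2 = 0 ↦ 0  <
p1 = 0, p2 = 1/2 ↦ 1/2  <
p1 = 0, p2 = 1 ↦ 0  <
p1 = 1/2, p2 = 0 ↦ 1/2  <
p1 = 1/2, p2 = 1/2 ↦ 1/2  <
p1 = 1/2, p2 = 1 ↦ 1/2  <
p1 = 1, p2 = 0 ↦ 1  ≥
p1 = 1, p2 = 1/2 ↦ 1/2  <
p1 = 1, p2 = 1 ↦ 1  ≥
So 2 of the 9 assignments meet the threshold.

2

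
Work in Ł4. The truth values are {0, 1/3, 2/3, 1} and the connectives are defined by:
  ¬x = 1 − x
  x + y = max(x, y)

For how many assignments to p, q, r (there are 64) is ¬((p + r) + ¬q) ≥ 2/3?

value 1: 1 assignment (counts)
value 2/3: 7 assignments (counts)
value 1/3: 19 assignments
value 0: 37 assignments
So 8 of the 64 assignments meet the threshold.

8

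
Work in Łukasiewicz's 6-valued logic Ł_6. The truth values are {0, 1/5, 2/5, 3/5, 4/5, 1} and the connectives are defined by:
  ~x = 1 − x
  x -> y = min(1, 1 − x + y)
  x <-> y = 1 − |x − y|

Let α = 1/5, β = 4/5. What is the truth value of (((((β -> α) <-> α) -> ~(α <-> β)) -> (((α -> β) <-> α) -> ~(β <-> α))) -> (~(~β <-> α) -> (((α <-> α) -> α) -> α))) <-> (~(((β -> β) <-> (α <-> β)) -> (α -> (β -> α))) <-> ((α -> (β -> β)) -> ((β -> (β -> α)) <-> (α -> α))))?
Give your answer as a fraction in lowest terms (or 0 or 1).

β -> α = 4/5 -> 1/5 = 2/5
(β -> α) <-> α = 2/5 <-> 1/5 = 4/5
α <-> β = 1/5 <-> 4/5 = 2/5
~(α <-> β) = ~2/5 = 3/5
((β -> α) <-> α) -> ~(α <-> β) = 4/5 -> 3/5 = 4/5
α -> β = 1/5 -> 4/5 = 1
(α -> β) <-> α = 1 <-> 1/5 = 1/5
β <-> α = 4/5 <-> 1/5 = 2/5
~(β <-> α) = ~2/5 = 3/5
((α -> β) <-> α) -> ~(β <-> α) = 1/5 -> 3/5 = 1
(((β -> α) <-> α) -> ~(α <-> β)) -> (((α -> β) <-> α) -> ~(β <-> α)) = 4/5 -> 1 = 1
~β = ~4/5 = 1/5
~β <-> α = 1/5 <-> 1/5 = 1
~(~β <-> α) = ~1 = 0
α <-> α = 1/5 <-> 1/5 = 1
(α <-> α) -> α = 1 -> 1/5 = 1/5
((α <-> α) -> α) -> α = 1/5 -> 1/5 = 1
~(~β <-> α) -> (((α <-> α) -> α) -> α) = 0 -> 1 = 1
((((β -> α) <-> α) -> ~(α <-> β)) -> (((α -> β) <-> α) -> ~(β <-> α))) -> (~(~β <-> α) -> (((α <-> α) -> α) -> α)) = 1 -> 1 = 1
β -> β = 4/5 -> 4/5 = 1
α <-> β = 1/5 <-> 4/5 = 2/5
(β -> β) <-> (α <-> β) = 1 <-> 2/5 = 2/5
β -> α = 4/5 -> 1/5 = 2/5
α -> (β -> α) = 1/5 -> 2/5 = 1
((β -> β) <-> (α <-> β)) -> (α -> (β -> α)) = 2/5 -> 1 = 1
~(((β -> β) <-> (α <-> β)) -> (α -> (β -> α))) = ~1 = 0
β -> β = 4/5 -> 4/5 = 1
α -> (β -> β) = 1/5 -> 1 = 1
β -> α = 4/5 -> 1/5 = 2/5
β -> (β -> α) = 4/5 -> 2/5 = 3/5
α -> α = 1/5 -> 1/5 = 1
(β -> (β -> α)) <-> (α -> α) = 3/5 <-> 1 = 3/5
(α -> (β -> β)) -> ((β -> (β -> α)) <-> (α -> α)) = 1 -> 3/5 = 3/5
~(((β -> β) <-> (α <-> β)) -> (α -> (β -> α))) <-> ((α -> (β -> β)) -> ((β -> (β -> α)) <-> (α -> α))) = 0 <-> 3/5 = 2/5
(((((β -> α) <-> α) -> ~(α <-> β)) -> (((α -> β) <-> α) -> ~(β <-> α))) -> (~(~β <-> α) -> (((α <-> α) -> α) -> α))) <-> (~(((β -> β) <-> (α <-> β)) -> (α -> (β -> α))) <-> ((α -> (β -> β)) -> ((β -> (β -> α)) <-> (α -> α)))) = 1 <-> 2/5 = 2/5

2/5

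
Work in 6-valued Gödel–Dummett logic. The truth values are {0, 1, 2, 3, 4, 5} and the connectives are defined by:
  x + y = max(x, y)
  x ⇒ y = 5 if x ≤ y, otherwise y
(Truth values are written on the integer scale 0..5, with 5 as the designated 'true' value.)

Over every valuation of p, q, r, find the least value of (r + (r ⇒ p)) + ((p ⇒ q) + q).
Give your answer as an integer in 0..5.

Take p = 1, q = 0, r = 2:
r ⇒ p = 2 ⇒ 1 = 1
r + (r ⇒ p) = 2 + 1 = 2
p ⇒ q = 1 ⇒ 0 = 0
(p ⇒ q) + q = 0 + 0 = 0
(r + (r ⇒ p)) + ((p ⇒ q) + q) = 2 + 0 = 2
No assignment yields a value below 2, so this is the minimum.

2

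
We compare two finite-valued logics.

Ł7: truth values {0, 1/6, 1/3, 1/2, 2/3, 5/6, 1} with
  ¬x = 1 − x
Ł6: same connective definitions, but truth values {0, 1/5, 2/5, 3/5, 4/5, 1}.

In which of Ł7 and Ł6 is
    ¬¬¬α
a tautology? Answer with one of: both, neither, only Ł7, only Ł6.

neither

In Ł7: at α = 1/6 the value is 5/6 — not a tautology.
In Ł6: at α = 1/5 the value is 4/5 — not a tautology.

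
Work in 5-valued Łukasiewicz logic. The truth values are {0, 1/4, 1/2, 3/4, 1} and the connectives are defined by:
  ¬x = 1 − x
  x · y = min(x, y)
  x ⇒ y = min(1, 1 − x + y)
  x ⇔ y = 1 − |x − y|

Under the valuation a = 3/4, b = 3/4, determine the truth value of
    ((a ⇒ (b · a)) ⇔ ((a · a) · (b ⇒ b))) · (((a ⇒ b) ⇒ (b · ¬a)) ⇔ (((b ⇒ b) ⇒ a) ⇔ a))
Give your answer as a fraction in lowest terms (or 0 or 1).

1/4

b · a = 3/4 · 3/4 = 3/4
a ⇒ (b · a) = 3/4 ⇒ 3/4 = 1
a · a = 3/4 · 3/4 = 3/4
b ⇒ b = 3/4 ⇒ 3/4 = 1
(a · a) · (b ⇒ b) = 3/4 · 1 = 3/4
(a ⇒ (b · a)) ⇔ ((a · a) · (b ⇒ b)) = 1 ⇔ 3/4 = 3/4
a ⇒ b = 3/4 ⇒ 3/4 = 1
¬a = ¬3/4 = 1/4
b · ¬a = 3/4 · 1/4 = 1/4
(a ⇒ b) ⇒ (b · ¬a) = 1 ⇒ 1/4 = 1/4
b ⇒ b = 3/4 ⇒ 3/4 = 1
(b ⇒ b) ⇒ a = 1 ⇒ 3/4 = 3/4
((b ⇒ b) ⇒ a) ⇔ a = 3/4 ⇔ 3/4 = 1
((a ⇒ b) ⇒ (b · ¬a)) ⇔ (((b ⇒ b) ⇒ a) ⇔ a) = 1/4 ⇔ 1 = 1/4
((a ⇒ (b · a)) ⇔ ((a · a) · (b ⇒ b))) · (((a ⇒ b) ⇒ (b · ¬a)) ⇔ (((b ⇒ b) ⇒ a) ⇔ a)) = 3/4 · 1/4 = 1/4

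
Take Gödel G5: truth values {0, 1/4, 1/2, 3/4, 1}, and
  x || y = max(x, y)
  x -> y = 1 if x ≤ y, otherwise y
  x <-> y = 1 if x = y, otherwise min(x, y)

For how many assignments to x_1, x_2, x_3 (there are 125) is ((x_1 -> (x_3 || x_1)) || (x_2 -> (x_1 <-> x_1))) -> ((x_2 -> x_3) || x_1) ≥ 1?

value 1: 85 assignments (counts)
value 3/4: 13 assignments
value 1/2: 13 assignments
value 1/4: 10 assignments
value 0: 4 assignments
So 85 of the 125 assignments meet the threshold.

85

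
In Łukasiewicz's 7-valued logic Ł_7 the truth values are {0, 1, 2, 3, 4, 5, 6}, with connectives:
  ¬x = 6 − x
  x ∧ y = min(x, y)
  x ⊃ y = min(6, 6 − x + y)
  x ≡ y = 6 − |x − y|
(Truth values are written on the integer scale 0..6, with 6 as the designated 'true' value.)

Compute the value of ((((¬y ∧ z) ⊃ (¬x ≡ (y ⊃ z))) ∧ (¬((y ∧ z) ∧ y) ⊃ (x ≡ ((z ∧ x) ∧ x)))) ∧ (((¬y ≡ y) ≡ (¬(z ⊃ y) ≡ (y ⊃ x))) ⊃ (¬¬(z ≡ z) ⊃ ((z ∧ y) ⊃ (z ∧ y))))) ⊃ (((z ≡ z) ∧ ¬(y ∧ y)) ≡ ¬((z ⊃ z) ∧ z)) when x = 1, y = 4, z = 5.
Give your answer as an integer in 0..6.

¬y = ¬4 = 2
¬y ∧ z = 2 ∧ 5 = 2
¬x = ¬1 = 5
y ⊃ z = 4 ⊃ 5 = 6
¬x ≡ (y ⊃ z) = 5 ≡ 6 = 5
(¬y ∧ z) ⊃ (¬x ≡ (y ⊃ z)) = 2 ⊃ 5 = 6
y ∧ z = 4 ∧ 5 = 4
(y ∧ z) ∧ y = 4 ∧ 4 = 4
¬((y ∧ z) ∧ y) = ¬4 = 2
z ∧ x = 5 ∧ 1 = 1
(z ∧ x) ∧ x = 1 ∧ 1 = 1
x ≡ ((z ∧ x) ∧ x) = 1 ≡ 1 = 6
¬((y ∧ z) ∧ y) ⊃ (x ≡ ((z ∧ x) ∧ x)) = 2 ⊃ 6 = 6
((¬y ∧ z) ⊃ (¬x ≡ (y ⊃ z))) ∧ (¬((y ∧ z) ∧ y) ⊃ (x ≡ ((z ∧ x) ∧ x))) = 6 ∧ 6 = 6
¬y = ¬4 = 2
¬y ≡ y = 2 ≡ 4 = 4
z ⊃ y = 5 ⊃ 4 = 5
¬(z ⊃ y) = ¬5 = 1
y ⊃ x = 4 ⊃ 1 = 3
¬(z ⊃ y) ≡ (y ⊃ x) = 1 ≡ 3 = 4
(¬y ≡ y) ≡ (¬(z ⊃ y) ≡ (y ⊃ x)) = 4 ≡ 4 = 6
z ≡ z = 5 ≡ 5 = 6
¬(z ≡ z) = ¬6 = 0
¬¬(z ≡ z) = ¬0 = 6
z ∧ y = 5 ∧ 4 = 4
z ∧ y = 5 ∧ 4 = 4
(z ∧ y) ⊃ (z ∧ y) = 4 ⊃ 4 = 6
¬¬(z ≡ z) ⊃ ((z ∧ y) ⊃ (z ∧ y)) = 6 ⊃ 6 = 6
((¬y ≡ y) ≡ (¬(z ⊃ y) ≡ (y ⊃ x))) ⊃ (¬¬(z ≡ z) ⊃ ((z ∧ y) ⊃ (z ∧ y))) = 6 ⊃ 6 = 6
(((¬y ∧ z) ⊃ (¬x ≡ (y ⊃ z))) ∧ (¬((y ∧ z) ∧ y) ⊃ (x ≡ ((z ∧ x) ∧ x)))) ∧ (((¬y ≡ y) ≡ (¬(z ⊃ y) ≡ (y ⊃ x))) ⊃ (¬¬(z ≡ z) ⊃ ((z ∧ y) ⊃ (z ∧ y)))) = 6 ∧ 6 = 6
z ≡ z = 5 ≡ 5 = 6
y ∧ y = 4 ∧ 4 = 4
¬(y ∧ y) = ¬4 = 2
(z ≡ z) ∧ ¬(y ∧ y) = 6 ∧ 2 = 2
z ⊃ z = 5 ⊃ 5 = 6
(z ⊃ z) ∧ z = 6 ∧ 5 = 5
¬((z ⊃ z) ∧ z) = ¬5 = 1
((z ≡ z) ∧ ¬(y ∧ y)) ≡ ¬((z ⊃ z) ∧ z) = 2 ≡ 1 = 5
((((¬y ∧ z) ⊃ (¬x ≡ (y ⊃ z))) ∧ (¬((y ∧ z) ∧ y) ⊃ (x ≡ ((z ∧ x) ∧ x)))) ∧ (((¬y ≡ y) ≡ (¬(z ⊃ y) ≡ (y ⊃ x))) ⊃ (¬¬(z ≡ z) ⊃ ((z ∧ y) ⊃ (z ∧ y))))) ⊃ (((z ≡ z) ∧ ¬(y ∧ y)) ≡ ¬((z ⊃ z) ∧ z)) = 6 ⊃ 5 = 5

5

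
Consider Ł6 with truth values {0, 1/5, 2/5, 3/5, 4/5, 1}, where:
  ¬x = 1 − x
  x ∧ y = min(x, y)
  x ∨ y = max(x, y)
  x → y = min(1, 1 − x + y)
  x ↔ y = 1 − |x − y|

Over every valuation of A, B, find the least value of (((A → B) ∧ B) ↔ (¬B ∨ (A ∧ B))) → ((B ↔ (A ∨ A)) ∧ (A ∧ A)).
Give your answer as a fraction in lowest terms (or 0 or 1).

Take A = 0, B = 2/5:
A → B = 0 → 2/5 = 1
(A → B) ∧ B = 1 ∧ 2/5 = 2/5
¬B = ¬2/5 = 3/5
A ∧ B = 0 ∧ 2/5 = 0
¬B ∨ (A ∧ B) = 3/5 ∨ 0 = 3/5
((A → B) ∧ B) ↔ (¬B ∨ (A ∧ B)) = 2/5 ↔ 3/5 = 4/5
A ∨ A = 0 ∨ 0 = 0
B ↔ (A ∨ A) = 2/5 ↔ 0 = 3/5
A ∧ A = 0 ∧ 0 = 0
(B ↔ (A ∨ A)) ∧ (A ∧ A) = 3/5 ∧ 0 = 0
(((A → B) ∧ B) ↔ (¬B ∨ (A ∧ B))) → ((B ↔ (A ∨ A)) ∧ (A ∧ A)) = 4/5 → 0 = 1/5
No assignment yields a value below 1/5, so this is the minimum.

1/5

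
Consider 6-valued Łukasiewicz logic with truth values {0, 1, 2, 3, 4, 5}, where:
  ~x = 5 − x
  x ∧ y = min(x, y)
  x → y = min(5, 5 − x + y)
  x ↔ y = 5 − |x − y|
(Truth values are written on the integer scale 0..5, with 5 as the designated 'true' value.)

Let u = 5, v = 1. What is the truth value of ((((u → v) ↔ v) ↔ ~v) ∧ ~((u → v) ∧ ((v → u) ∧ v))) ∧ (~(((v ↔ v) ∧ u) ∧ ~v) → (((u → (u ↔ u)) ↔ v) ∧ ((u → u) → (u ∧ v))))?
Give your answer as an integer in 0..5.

4

u → v = 5 → 1 = 1
(u → v) ↔ v = 1 ↔ 1 = 5
~v = ~1 = 4
((u → v) ↔ v) ↔ ~v = 5 ↔ 4 = 4
u → v = 5 → 1 = 1
v → u = 1 → 5 = 5
(v → u) ∧ v = 5 ∧ 1 = 1
(u → v) ∧ ((v → u) ∧ v) = 1 ∧ 1 = 1
~((u → v) ∧ ((v → u) ∧ v)) = ~1 = 4
(((u → v) ↔ v) ↔ ~v) ∧ ~((u → v) ∧ ((v → u) ∧ v)) = 4 ∧ 4 = 4
v ↔ v = 1 ↔ 1 = 5
(v ↔ v) ∧ u = 5 ∧ 5 = 5
~v = ~1 = 4
((v ↔ v) ∧ u) ∧ ~v = 5 ∧ 4 = 4
~(((v ↔ v) ∧ u) ∧ ~v) = ~4 = 1
u ↔ u = 5 ↔ 5 = 5
u → (u ↔ u) = 5 → 5 = 5
(u → (u ↔ u)) ↔ v = 5 ↔ 1 = 1
u → u = 5 → 5 = 5
u ∧ v = 5 ∧ 1 = 1
(u → u) → (u ∧ v) = 5 → 1 = 1
((u → (u ↔ u)) ↔ v) ∧ ((u → u) → (u ∧ v)) = 1 ∧ 1 = 1
~(((v ↔ v) ∧ u) ∧ ~v) → (((u → (u ↔ u)) ↔ v) ∧ ((u → u) → (u ∧ v))) = 1 → 1 = 5
((((u → v) ↔ v) ↔ ~v) ∧ ~((u → v) ∧ ((v → u) ∧ v))) ∧ (~(((v ↔ v) ∧ u) ∧ ~v) → (((u → (u ↔ u)) ↔ v) ∧ ((u → u) → (u ∧ v)))) = 4 ∧ 5 = 4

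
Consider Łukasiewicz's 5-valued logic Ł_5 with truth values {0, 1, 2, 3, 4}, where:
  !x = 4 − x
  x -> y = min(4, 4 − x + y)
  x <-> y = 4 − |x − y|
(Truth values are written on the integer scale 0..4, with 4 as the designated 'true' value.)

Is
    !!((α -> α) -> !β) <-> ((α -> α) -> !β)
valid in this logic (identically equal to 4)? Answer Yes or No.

At α = 0, β = 1, for instance:
α -> α = 0 -> 0 = 4
!β = !1 = 3
(α -> α) -> !β = 4 -> 3 = 3
!((α -> α) -> !β) = !3 = 1
!!((α -> α) -> !β) = !1 = 3
!!((α -> α) -> !β) <-> ((α -> α) -> !β) = 3 <-> 3 = 4
and checking the remaining 24 assignments likewise gives ≥ 4 in every case.

Yes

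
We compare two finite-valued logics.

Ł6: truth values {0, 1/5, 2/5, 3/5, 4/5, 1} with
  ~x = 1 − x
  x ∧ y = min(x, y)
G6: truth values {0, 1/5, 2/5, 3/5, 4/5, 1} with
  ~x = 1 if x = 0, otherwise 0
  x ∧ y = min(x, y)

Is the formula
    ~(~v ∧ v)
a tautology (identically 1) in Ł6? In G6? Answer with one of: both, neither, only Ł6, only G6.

In Ł6: at v = 1/5 the value is 4/5 — not a tautology.
In G6: every assignment gives 1 — tautology.

only G6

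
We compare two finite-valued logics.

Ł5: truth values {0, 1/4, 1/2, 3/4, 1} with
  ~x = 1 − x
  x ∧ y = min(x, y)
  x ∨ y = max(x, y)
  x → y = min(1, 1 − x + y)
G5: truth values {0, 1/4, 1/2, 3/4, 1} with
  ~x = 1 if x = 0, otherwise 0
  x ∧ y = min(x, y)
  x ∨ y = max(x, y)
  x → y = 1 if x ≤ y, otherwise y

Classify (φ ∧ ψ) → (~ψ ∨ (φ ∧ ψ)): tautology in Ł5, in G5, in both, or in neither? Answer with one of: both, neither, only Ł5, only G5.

both

In Ł5: every assignment gives 1 — tautology.
In G5: every assignment gives 1 — tautology.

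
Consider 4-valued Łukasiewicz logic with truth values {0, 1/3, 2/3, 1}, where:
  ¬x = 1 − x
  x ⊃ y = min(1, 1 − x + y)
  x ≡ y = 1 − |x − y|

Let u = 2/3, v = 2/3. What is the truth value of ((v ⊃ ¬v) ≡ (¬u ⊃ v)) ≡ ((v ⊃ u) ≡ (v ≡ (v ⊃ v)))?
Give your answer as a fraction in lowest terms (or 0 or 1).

1

¬v = ¬2/3 = 1/3
v ⊃ ¬v = 2/3 ⊃ 1/3 = 2/3
¬u = ¬2/3 = 1/3
¬u ⊃ v = 1/3 ⊃ 2/3 = 1
(v ⊃ ¬v) ≡ (¬u ⊃ v) = 2/3 ≡ 1 = 2/3
v ⊃ u = 2/3 ⊃ 2/3 = 1
v ⊃ v = 2/3 ⊃ 2/3 = 1
v ≡ (v ⊃ v) = 2/3 ≡ 1 = 2/3
(v ⊃ u) ≡ (v ≡ (v ⊃ v)) = 1 ≡ 2/3 = 2/3
((v ⊃ ¬v) ≡ (¬u ⊃ v)) ≡ ((v ⊃ u) ≡ (v ≡ (v ⊃ v))) = 2/3 ≡ 2/3 = 1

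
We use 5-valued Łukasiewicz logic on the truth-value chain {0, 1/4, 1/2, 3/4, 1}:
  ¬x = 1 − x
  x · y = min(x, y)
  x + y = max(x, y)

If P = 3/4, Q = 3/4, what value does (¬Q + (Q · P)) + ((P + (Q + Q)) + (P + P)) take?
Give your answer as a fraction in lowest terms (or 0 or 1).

¬Q = ¬3/4 = 1/4
Q · P = 3/4 · 3/4 = 3/4
¬Q + (Q · P) = 1/4 + 3/4 = 3/4
Q + Q = 3/4 + 3/4 = 3/4
P + (Q + Q) = 3/4 + 3/4 = 3/4
P + P = 3/4 + 3/4 = 3/4
(P + (Q + Q)) + (P + P) = 3/4 + 3/4 = 3/4
(¬Q + (Q · P)) + ((P + (Q + Q)) + (P + P)) = 3/4 + 3/4 = 3/4

3/4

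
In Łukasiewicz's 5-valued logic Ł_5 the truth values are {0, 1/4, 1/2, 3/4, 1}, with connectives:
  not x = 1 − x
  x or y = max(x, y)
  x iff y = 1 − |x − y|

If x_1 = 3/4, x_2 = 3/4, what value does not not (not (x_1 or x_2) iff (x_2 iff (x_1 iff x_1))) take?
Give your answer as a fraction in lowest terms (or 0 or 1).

1/2

x_1 or x_2 = 3/4 or 3/4 = 3/4
not (x_1 or x_2) = not 3/4 = 1/4
x_1 iff x_1 = 3/4 iff 3/4 = 1
x_2 iff (x_1 iff x_1) = 3/4 iff 1 = 3/4
not (x_1 or x_2) iff (x_2 iff (x_1 iff x_1)) = 1/4 iff 3/4 = 1/2
not (not (x_1 or x_2) iff (x_2 iff (x_1 iff x_1))) = not 1/2 = 1/2
not not (not (x_1 or x_2) iff (x_2 iff (x_1 iff x_1))) = not 1/2 = 1/2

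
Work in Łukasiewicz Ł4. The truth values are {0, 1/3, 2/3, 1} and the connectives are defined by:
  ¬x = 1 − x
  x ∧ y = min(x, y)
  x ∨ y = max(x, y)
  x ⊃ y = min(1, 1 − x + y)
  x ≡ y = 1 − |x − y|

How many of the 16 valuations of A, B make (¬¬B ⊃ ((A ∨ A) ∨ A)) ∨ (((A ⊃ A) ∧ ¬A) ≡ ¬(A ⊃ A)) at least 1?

A = 0, B = 0 ↦ 1  ≥
A = 0, B = 1/3 ↦ 2/3  <
A = 0, B = 2/3 ↦ 1/3  <
A = 0, B = 1 ↦ 0  <
A = 1/3, B = 0 ↦ 1  ≥
A = 1/3, B = 1/3 ↦ 1  ≥
A = 1/3, B = 2/3 ↦ 2/3  <
A = 1/3, B = 1 ↦ 1/3  <
A = 2/3, B = 0 ↦ 1  ≥
A = 2/3, B = 1/3 ↦ 1  ≥
A = 2/3, B = 2/3 ↦ 1  ≥
A = 2/3, B = 1 ↦ 2/3  <
A = 1, B = 0 ↦ 1  ≥
A = 1, B = 1/3 ↦ 1  ≥
A = 1, B = 2/3 ↦ 1  ≥
A = 1, B = 1 ↦ 1  ≥
So 10 of the 16 assignments meet the threshold.

10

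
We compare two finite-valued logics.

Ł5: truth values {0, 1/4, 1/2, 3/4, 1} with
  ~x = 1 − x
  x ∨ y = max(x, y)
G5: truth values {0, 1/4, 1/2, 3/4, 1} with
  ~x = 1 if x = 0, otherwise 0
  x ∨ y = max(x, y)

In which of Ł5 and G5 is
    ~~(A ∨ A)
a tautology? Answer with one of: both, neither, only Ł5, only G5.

In Ł5: at A = 0 the value is 0 — not a tautology.
In G5: at A = 0 the value is 0 — not a tautology.

neither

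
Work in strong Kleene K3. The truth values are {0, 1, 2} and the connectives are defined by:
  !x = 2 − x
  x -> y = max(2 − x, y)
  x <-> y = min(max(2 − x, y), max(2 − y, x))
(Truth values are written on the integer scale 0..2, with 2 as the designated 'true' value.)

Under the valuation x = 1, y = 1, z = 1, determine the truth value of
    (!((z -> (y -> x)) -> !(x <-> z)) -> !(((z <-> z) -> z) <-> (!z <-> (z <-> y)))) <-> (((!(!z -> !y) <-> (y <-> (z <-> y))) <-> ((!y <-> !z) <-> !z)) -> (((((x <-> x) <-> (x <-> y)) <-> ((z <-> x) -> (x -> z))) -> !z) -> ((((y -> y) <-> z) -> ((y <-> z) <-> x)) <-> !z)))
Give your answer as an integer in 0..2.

1

y -> x = 1 -> 1 = 1
z -> (y -> x) = 1 -> 1 = 1
x <-> z = 1 <-> 1 = 1
!(x <-> z) = !1 = 1
(z -> (y -> x)) -> !(x <-> z) = 1 -> 1 = 1
!((z -> (y -> x)) -> !(x <-> z)) = !1 = 1
z <-> z = 1 <-> 1 = 1
(z <-> z) -> z = 1 -> 1 = 1
!z = !1 = 1
z <-> y = 1 <-> 1 = 1
!z <-> (z <-> y) = 1 <-> 1 = 1
((z <-> z) -> z) <-> (!z <-> (z <-> y)) = 1 <-> 1 = 1
!(((z <-> z) -> z) <-> (!z <-> (z <-> y))) = !1 = 1
!((z -> (y -> x)) -> !(x <-> z)) -> !(((z <-> z) -> z) <-> (!z <-> (z <-> y))) = 1 -> 1 = 1
!z = !1 = 1
!y = !1 = 1
!z -> !y = 1 -> 1 = 1
!(!z -> !y) = !1 = 1
z <-> y = 1 <-> 1 = 1
y <-> (z <-> y) = 1 <-> 1 = 1
!(!z -> !y) <-> (y <-> (z <-> y)) = 1 <-> 1 = 1
!y = !1 = 1
!z = !1 = 1
!y <-> !z = 1 <-> 1 = 1
!z = !1 = 1
(!y <-> !z) <-> !z = 1 <-> 1 = 1
(!(!z -> !y) <-> (y <-> (z <-> y))) <-> ((!y <-> !z) <-> !z) = 1 <-> 1 = 1
x <-> x = 1 <-> 1 = 1
x <-> y = 1 <-> 1 = 1
(x <-> x) <-> (x <-> y) = 1 <-> 1 = 1
z <-> x = 1 <-> 1 = 1
x -> z = 1 -> 1 = 1
(z <-> x) -> (x -> z) = 1 -> 1 = 1
((x <-> x) <-> (x <-> y)) <-> ((z <-> x) -> (x -> z)) = 1 <-> 1 = 1
!z = !1 = 1
(((x <-> x) <-> (x <-> y)) <-> ((z <-> x) -> (x -> z))) -> !z = 1 -> 1 = 1
y -> y = 1 -> 1 = 1
(y -> y) <-> z = 1 <-> 1 = 1
y <-> z = 1 <-> 1 = 1
(y <-> z) <-> x = 1 <-> 1 = 1
((y -> y) <-> z) -> ((y <-> z) <-> x) = 1 -> 1 = 1
!z = !1 = 1
(((y -> y) <-> z) -> ((y <-> z) <-> x)) <-> !z = 1 <-> 1 = 1
((((x <-> x) <-> (x <-> y)) <-> ((z <-> x) -> (x -> z))) -> !z) -> ((((y -> y) <-> z) -> ((y <-> z) <-> x)) <-> !z) = 1 -> 1 = 1
((!(!z -> !y) <-> (y <-> (z <-> y))) <-> ((!y <-> !z) <-> !z)) -> (((((x <-> x) <-> (x <-> y)) <-> ((z <-> x) -> (x -> z))) -> !z) -> ((((y -> y) <-> z) -> ((y <-> z) <-> x)) <-> !z)) = 1 -> 1 = 1
(!((z -> (y -> x)) -> !(x <-> z)) -> !(((z <-> z) -> z) <-> (!z <-> (z <-> y)))) <-> (((!(!z -> !y) <-> (y <-> (z <-> y))) <-> ((!y <-> !z) <-> !z)) -> (((((x <-> x) <-> (x <-> y)) <-> ((z <-> x) -> (x -> z))) -> !z) -> ((((y -> y) <-> z) -> ((y <-> z) <-> x)) <-> !z))) = 1 <-> 1 = 1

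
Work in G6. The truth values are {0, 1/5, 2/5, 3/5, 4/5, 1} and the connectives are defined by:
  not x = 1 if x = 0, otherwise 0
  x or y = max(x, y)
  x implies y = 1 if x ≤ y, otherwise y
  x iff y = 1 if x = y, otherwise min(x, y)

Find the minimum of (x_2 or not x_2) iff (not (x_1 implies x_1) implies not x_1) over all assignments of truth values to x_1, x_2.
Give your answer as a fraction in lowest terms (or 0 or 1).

Take x_1 = 0, x_2 = 1/5:
not x_2 = not 1/5 = 0
x_2 or not x_2 = 1/5 or 0 = 1/5
x_1 implies x_1 = 0 implies 0 = 1
not (x_1 implies x_1) = not 1 = 0
not x_1 = not 0 = 1
not (x_1 implies x_1) implies not x_1 = 0 implies 1 = 1
(x_2 or not x_2) iff (not (x_1 implies x_1) implies not x_1) = 1/5 iff 1 = 1/5
No assignment yields a value below 1/5, so this is the minimum.

1/5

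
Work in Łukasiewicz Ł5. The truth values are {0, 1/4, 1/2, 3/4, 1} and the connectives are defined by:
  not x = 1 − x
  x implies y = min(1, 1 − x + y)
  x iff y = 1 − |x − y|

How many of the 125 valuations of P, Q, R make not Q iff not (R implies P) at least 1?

25

value 1: 25 assignments (counts)
value 3/4: 34 assignments
value 1/2: 28 assignments
value 1/4: 22 assignments
value 0: 16 assignments
So 25 of the 125 assignments meet the threshold.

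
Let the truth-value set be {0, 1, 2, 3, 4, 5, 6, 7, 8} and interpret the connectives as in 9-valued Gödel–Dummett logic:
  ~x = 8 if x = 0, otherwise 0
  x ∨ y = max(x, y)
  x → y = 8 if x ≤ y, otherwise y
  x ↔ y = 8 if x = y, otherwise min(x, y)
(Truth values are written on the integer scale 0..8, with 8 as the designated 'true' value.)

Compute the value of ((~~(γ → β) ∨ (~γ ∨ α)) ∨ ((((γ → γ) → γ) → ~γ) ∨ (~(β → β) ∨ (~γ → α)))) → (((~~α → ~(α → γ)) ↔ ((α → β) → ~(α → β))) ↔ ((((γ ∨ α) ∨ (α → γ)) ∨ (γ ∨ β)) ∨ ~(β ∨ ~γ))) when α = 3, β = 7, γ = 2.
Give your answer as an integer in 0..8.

γ → β = 2 → 7 = 8
~(γ → β) = ~8 = 0
~~(γ → β) = ~0 = 8
~γ = ~2 = 0
~γ ∨ α = 0 ∨ 3 = 3
~~(γ → β) ∨ (~γ ∨ α) = 8 ∨ 3 = 8
γ → γ = 2 → 2 = 8
(γ → γ) → γ = 8 → 2 = 2
~γ = ~2 = 0
((γ → γ) → γ) → ~γ = 2 → 0 = 0
β → β = 7 → 7 = 8
~(β → β) = ~8 = 0
~γ = ~2 = 0
~γ → α = 0 → 3 = 8
~(β → β) ∨ (~γ → α) = 0 ∨ 8 = 8
(((γ → γ) → γ) → ~γ) ∨ (~(β → β) ∨ (~γ → α)) = 0 ∨ 8 = 8
(~~(γ → β) ∨ (~γ ∨ α)) ∨ ((((γ → γ) → γ) → ~γ) ∨ (~(β → β) ∨ (~γ → α))) = 8 ∨ 8 = 8
~α = ~3 = 0
~~α = ~0 = 8
α → γ = 3 → 2 = 2
~(α → γ) = ~2 = 0
~~α → ~(α → γ) = 8 → 0 = 0
α → β = 3 → 7 = 8
α → β = 3 → 7 = 8
~(α → β) = ~8 = 0
(α → β) → ~(α → β) = 8 → 0 = 0
(~~α → ~(α → γ)) ↔ ((α → β) → ~(α → β)) = 0 ↔ 0 = 8
γ ∨ α = 2 ∨ 3 = 3
α → γ = 3 → 2 = 2
(γ ∨ α) ∨ (α → γ) = 3 ∨ 2 = 3
γ ∨ β = 2 ∨ 7 = 7
((γ ∨ α) ∨ (α → γ)) ∨ (γ ∨ β) = 3 ∨ 7 = 7
~γ = ~2 = 0
β ∨ ~γ = 7 ∨ 0 = 7
~(β ∨ ~γ) = ~7 = 0
(((γ ∨ α) ∨ (α → γ)) ∨ (γ ∨ β)) ∨ ~(β ∨ ~γ) = 7 ∨ 0 = 7
((~~α → ~(α → γ)) ↔ ((α → β) → ~(α → β))) ↔ ((((γ ∨ α) ∨ (α → γ)) ∨ (γ ∨ β)) ∨ ~(β ∨ ~γ)) = 8 ↔ 7 = 7
((~~(γ → β) ∨ (~γ ∨ α)) ∨ ((((γ → γ) → γ) → ~γ) ∨ (~(β → β) ∨ (~γ → α)))) → (((~~α → ~(α → γ)) ↔ ((α → β) → ~(α → β))) ↔ ((((γ ∨ α) ∨ (α → γ)) ∨ (γ ∨ β)) ∨ ~(β ∨ ~γ))) = 8 → 7 = 7

7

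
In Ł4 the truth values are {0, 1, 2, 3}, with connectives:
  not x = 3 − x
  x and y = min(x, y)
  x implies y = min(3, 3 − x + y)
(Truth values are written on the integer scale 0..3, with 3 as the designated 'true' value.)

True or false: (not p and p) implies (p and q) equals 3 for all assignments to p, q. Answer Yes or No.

Counterexample: take p = 1, q = 0.
not p = not 1 = 2
not p and p = 2 and 1 = 1
p and q = 1 and 0 = 0
(not p and p) implies (p and q) = 1 implies 0 = 2
This gives 2 ≠ 3.

No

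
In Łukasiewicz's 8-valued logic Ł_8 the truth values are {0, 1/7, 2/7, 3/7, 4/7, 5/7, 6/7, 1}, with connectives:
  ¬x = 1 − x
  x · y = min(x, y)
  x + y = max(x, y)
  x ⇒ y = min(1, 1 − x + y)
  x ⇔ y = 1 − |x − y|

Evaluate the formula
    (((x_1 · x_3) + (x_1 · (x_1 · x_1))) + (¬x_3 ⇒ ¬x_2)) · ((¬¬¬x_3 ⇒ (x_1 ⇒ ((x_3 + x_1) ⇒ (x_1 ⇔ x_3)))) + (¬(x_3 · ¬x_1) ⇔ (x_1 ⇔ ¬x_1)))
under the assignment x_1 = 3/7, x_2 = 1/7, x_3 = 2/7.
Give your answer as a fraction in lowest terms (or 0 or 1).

x_1 · x_3 = 3/7 · 2/7 = 2/7
x_1 · x_1 = 3/7 · 3/7 = 3/7
x_1 · (x_1 · x_1) = 3/7 · 3/7 = 3/7
(x_1 · x_3) + (x_1 · (x_1 · x_1)) = 2/7 + 3/7 = 3/7
¬x_3 = ¬2/7 = 5/7
¬x_2 = ¬1/7 = 6/7
¬x_3 ⇒ ¬x_2 = 5/7 ⇒ 6/7 = 1
((x_1 · x_3) + (x_1 · (x_1 · x_1))) + (¬x_3 ⇒ ¬x_2) = 3/7 + 1 = 1
¬x_3 = ¬2/7 = 5/7
¬¬x_3 = ¬5/7 = 2/7
¬¬¬x_3 = ¬2/7 = 5/7
x_3 + x_1 = 2/7 + 3/7 = 3/7
x_1 ⇔ x_3 = 3/7 ⇔ 2/7 = 6/7
(x_3 + x_1) ⇒ (x_1 ⇔ x_3) = 3/7 ⇒ 6/7 = 1
x_1 ⇒ ((x_3 + x_1) ⇒ (x_1 ⇔ x_3)) = 3/7 ⇒ 1 = 1
¬¬¬x_3 ⇒ (x_1 ⇒ ((x_3 + x_1) ⇒ (x_1 ⇔ x_3))) = 5/7 ⇒ 1 = 1
¬x_1 = ¬3/7 = 4/7
x_3 · ¬x_1 = 2/7 · 4/7 = 2/7
¬(x_3 · ¬x_1) = ¬2/7 = 5/7
¬x_1 = ¬3/7 = 4/7
x_1 ⇔ ¬x_1 = 3/7 ⇔ 4/7 = 6/7
¬(x_3 · ¬x_1) ⇔ (x_1 ⇔ ¬x_1) = 5/7 ⇔ 6/7 = 6/7
(¬¬¬x_3 ⇒ (x_1 ⇒ ((x_3 + x_1) ⇒ (x_1 ⇔ x_3)))) + (¬(x_3 · ¬x_1) ⇔ (x_1 ⇔ ¬x_1)) = 1 + 6/7 = 1
(((x_1 · x_3) + (x_1 · (x_1 · x_1))) + (¬x_3 ⇒ ¬x_2)) · ((¬¬¬x_3 ⇒ (x_1 ⇒ ((x_3 + x_1) ⇒ (x_1 ⇔ x_3)))) + (¬(x_3 · ¬x_1) ⇔ (x_1 ⇔ ¬x_1))) = 1 · 1 = 1

1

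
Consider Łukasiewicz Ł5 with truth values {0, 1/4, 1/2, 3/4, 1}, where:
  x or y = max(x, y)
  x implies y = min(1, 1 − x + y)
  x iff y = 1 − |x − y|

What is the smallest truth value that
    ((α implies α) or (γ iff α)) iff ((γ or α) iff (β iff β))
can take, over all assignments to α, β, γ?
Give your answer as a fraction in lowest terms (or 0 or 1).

0

Take α = 0, β = 0, γ = 0:
α implies α = 0 implies 0 = 1
γ iff α = 0 iff 0 = 1
(α implies α) or (γ iff α) = 1 or 1 = 1
γ or α = 0 or 0 = 0
β iff β = 0 iff 0 = 1
(γ or α) iff (β iff β) = 0 iff 1 = 0
((α implies α) or (γ iff α)) iff ((γ or α) iff (β iff β)) = 1 iff 0 = 0
No assignment yields a value below 0, so this is the minimum.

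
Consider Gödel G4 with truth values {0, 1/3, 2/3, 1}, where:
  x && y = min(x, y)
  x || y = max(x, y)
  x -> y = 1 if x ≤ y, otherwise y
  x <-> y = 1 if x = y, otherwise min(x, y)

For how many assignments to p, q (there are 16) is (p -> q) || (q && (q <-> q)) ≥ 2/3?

p = 0, q = 0 ↦ 1  ≥
p = 0, q = 1/3 ↦ 1  ≥
p = 0, q = 2/3 ↦ 1  ≥
p = 0, q = 1 ↦ 1  ≥
p = 1/3, q = 0 ↦ 0  <
p = 1/3, q = 1/3 ↦ 1  ≥
p = 1/3, q = 2/3 ↦ 1  ≥
p = 1/3, q = 1 ↦ 1  ≥
p = 2/3, q = 0 ↦ 0  <
p = 2/3, q = 1/3 ↦ 1/3  <
p = 2/3, q = 2/3 ↦ 1  ≥
p = 2/3, q = 1 ↦ 1  ≥
p = 1, q = 0 ↦ 0  <
p = 1, q = 1/3 ↦ 1/3  <
p = 1, q = 2/3 ↦ 2/3  ≥
p = 1, q = 1 ↦ 1  ≥
So 11 of the 16 assignments meet the threshold.

11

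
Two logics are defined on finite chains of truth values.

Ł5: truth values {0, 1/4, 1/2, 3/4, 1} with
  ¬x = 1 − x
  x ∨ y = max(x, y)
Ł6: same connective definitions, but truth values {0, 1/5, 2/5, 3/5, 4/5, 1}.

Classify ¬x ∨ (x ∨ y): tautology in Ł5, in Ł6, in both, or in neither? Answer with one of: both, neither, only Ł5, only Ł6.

neither

In Ł5: at x = 1/4, y = 0 the value is 3/4 — not a tautology.
In Ł6: at x = 1/5, y = 0 the value is 4/5 — not a tautology.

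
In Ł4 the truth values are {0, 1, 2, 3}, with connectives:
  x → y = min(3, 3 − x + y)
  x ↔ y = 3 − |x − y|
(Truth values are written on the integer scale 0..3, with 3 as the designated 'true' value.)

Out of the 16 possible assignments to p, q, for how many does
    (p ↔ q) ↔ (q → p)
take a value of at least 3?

p = 0, q = 0 ↦ 3  ≥
p = 0, q = 1 ↦ 3  ≥
p = 0, q = 2 ↦ 3  ≥
p = 0, q = 3 ↦ 3  ≥
p = 1, q = 0 ↦ 2  <
p = 1, q = 1 ↦ 3  ≥
p = 1, q = 2 ↦ 3  ≥
p = 1, q = 3 ↦ 3  ≥
p = 2, q = 0 ↦ 1  <
p = 2, q = 1 ↦ 2  <
p = 2, q = 2 ↦ 3  ≥
p = 2, q = 3 ↦ 3  ≥
p = 3, q = 0 ↦ 0  <
p = 3, q = 1 ↦ 1  <
p = 3, q = 2 ↦ 2  <
p = 3, q = 3 ↦ 3  ≥
So 10 of the 16 assignments meet the threshold.

10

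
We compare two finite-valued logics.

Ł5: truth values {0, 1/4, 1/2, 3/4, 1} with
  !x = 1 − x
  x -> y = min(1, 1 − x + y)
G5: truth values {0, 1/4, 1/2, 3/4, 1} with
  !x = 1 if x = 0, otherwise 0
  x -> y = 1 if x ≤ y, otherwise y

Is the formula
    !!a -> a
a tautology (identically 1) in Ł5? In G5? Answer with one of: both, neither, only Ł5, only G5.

In Ł5: every assignment gives 1 — tautology.
In G5: at a = 1/4 the value is 1/4 — not a tautology.

only Ł5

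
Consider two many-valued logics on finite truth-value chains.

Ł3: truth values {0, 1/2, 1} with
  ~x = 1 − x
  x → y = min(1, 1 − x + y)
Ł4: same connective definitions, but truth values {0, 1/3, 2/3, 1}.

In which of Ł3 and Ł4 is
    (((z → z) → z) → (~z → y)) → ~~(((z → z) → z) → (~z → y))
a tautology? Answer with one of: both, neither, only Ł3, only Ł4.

both

In Ł3: every assignment gives 1 — tautology.
In Ł4: every assignment gives 1 — tautology.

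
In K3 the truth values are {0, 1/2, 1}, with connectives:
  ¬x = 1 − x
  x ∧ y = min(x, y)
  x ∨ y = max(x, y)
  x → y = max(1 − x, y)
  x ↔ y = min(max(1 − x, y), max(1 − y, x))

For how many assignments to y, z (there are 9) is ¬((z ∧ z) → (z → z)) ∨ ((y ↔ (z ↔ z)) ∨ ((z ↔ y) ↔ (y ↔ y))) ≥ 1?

3

y = 0, z = 0 ↦ 1  ≥
y = 0, z = 1/2 ↦ 1/2  <
y = 0, z = 1 ↦ 0  <
y = 1/2, z = 0 ↦ 1/2  <
y = 1/2, z = 1/2 ↦ 1/2  <
y = 1/2, z = 1 ↦ 1/2  <
y = 1, z = 0 ↦ 1  ≥
y = 1, z = 1/2 ↦ 1/2  <
y = 1, z = 1 ↦ 1  ≥
So 3 of the 9 assignments meet the threshold.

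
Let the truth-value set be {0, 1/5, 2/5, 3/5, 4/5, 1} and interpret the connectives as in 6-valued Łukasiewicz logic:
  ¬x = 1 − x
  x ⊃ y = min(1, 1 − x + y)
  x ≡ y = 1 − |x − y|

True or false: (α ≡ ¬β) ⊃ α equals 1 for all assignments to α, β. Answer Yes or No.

Counterexample: take α = 0, β = 1/5.
¬β = ¬1/5 = 4/5
α ≡ ¬β = 0 ≡ 4/5 = 1/5
(α ≡ ¬β) ⊃ α = 1/5 ⊃ 0 = 4/5
This gives 4/5 ≠ 1.

No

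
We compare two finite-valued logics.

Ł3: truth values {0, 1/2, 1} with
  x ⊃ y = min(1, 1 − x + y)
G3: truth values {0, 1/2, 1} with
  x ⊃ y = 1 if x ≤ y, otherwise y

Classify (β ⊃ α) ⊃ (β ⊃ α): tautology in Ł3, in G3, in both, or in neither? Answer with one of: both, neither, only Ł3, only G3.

both

In Ł3: every assignment gives 1 — tautology.
In G3: every assignment gives 1 — tautology.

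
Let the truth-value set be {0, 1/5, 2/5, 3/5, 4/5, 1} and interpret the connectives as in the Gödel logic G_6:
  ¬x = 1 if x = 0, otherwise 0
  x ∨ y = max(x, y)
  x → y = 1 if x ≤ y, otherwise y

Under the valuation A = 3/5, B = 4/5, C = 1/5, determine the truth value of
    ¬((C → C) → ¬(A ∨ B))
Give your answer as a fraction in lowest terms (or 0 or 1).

C → C = 1/5 → 1/5 = 1
A ∨ B = 3/5 ∨ 4/5 = 4/5
¬(A ∨ B) = ¬4/5 = 0
(C → C) → ¬(A ∨ B) = 1 → 0 = 0
¬((C → C) → ¬(A ∨ B)) = ¬0 = 1

1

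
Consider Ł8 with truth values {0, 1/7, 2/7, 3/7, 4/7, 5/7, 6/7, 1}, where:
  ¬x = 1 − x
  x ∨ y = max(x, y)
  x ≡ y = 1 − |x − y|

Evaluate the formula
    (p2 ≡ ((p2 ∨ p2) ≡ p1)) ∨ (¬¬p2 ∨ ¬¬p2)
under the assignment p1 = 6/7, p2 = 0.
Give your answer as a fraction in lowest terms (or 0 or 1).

6/7

p2 ∨ p2 = 0 ∨ 0 = 0
(p2 ∨ p2) ≡ p1 = 0 ≡ 6/7 = 1/7
p2 ≡ ((p2 ∨ p2) ≡ p1) = 0 ≡ 1/7 = 6/7
¬p2 = ¬0 = 1
¬¬p2 = ¬1 = 0
¬p2 = ¬0 = 1
¬¬p2 = ¬1 = 0
¬¬p2 ∨ ¬¬p2 = 0 ∨ 0 = 0
(p2 ≡ ((p2 ∨ p2) ≡ p1)) ∨ (¬¬p2 ∨ ¬¬p2) = 6/7 ∨ 0 = 6/7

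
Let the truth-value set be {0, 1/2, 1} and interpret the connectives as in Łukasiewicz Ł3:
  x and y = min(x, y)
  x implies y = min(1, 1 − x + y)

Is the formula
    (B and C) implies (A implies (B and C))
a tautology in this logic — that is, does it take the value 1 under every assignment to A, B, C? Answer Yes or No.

Yes

At A = 0, B = 1/2, C = 1/2, for instance:
B and C = 1/2 and 1/2 = 1/2
A implies (B and C) = 0 implies 1/2 = 1
(B and C) implies (A implies (B and C)) = 1/2 implies 1 = 1
and checking the remaining 26 assignments likewise gives ≥ 1 in every case.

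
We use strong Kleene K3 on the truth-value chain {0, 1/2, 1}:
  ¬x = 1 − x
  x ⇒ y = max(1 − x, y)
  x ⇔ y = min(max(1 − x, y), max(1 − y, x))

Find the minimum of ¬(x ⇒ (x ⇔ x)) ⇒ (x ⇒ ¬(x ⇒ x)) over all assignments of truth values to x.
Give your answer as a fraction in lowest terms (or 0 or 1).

Take x = 1/2:
x ⇔ x = 1/2 ⇔ 1/2 = 1/2
x ⇒ (x ⇔ x) = 1/2 ⇒ 1/2 = 1/2
¬(x ⇒ (x ⇔ x)) = ¬1/2 = 1/2
x ⇒ x = 1/2 ⇒ 1/2 = 1/2
¬(x ⇒ x) = ¬1/2 = 1/2
x ⇒ ¬(x ⇒ x) = 1/2 ⇒ 1/2 = 1/2
¬(x ⇒ (x ⇔ x)) ⇒ (x ⇒ ¬(x ⇒ x)) = 1/2 ⇒ 1/2 = 1/2
No assignment yields a value below 1/2, so this is the minimum.

1/2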